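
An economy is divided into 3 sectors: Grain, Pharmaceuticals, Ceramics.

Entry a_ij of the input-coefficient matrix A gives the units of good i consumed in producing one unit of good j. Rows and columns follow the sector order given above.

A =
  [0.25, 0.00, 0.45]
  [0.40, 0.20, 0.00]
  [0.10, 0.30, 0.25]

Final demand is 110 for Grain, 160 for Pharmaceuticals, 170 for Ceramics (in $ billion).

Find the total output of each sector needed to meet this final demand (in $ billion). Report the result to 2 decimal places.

x_G = 413.33, x_P = 406.67, x_C = 444.44

I − A =
  [   0.75     0.00    -0.45]
  [  -0.40     0.80     0.00]
  [  -0.10    -0.30     0.75]
Cofactors of I−A, C_ij = (−1)^(i+j)·(minor ij) (rows/columns in the sector order above):
  C_11 = (0.80)(0.75) − (0.00)(-0.30) = 0.6000
  C_12 = −[(-0.40)(0.75) − (0.00)(-0.10)] = 0.3000
  C_13 = (-0.40)(-0.30) − (0.80)(-0.10) = 0.2000
  C_21 = −[(0.00)(0.75) − (-0.45)(-0.30)] = 0.1350
  C_22 = (0.75)(0.75) − (-0.45)(-0.10) = 0.5175
  C_23 = −[(0.75)(-0.30) − (0.00)(-0.10)] = 0.2250
  C_31 = (0.00)(0.00) − (-0.45)(0.80) = 0.3600
  C_32 = −[(0.75)(0.00) − (-0.45)(-0.40)] = 0.1800
  C_33 = (0.75)(0.80) − (0.00)(-0.40) = 0.6000
det(I−A) = Σ_j (I−A)_1j·C_1j = (0.75)(0.6000) + (0.00)(0.3000) + (-0.45)(0.2000) = 0.3600
adj(I−A) = Cᵀ =
  [ 0.6000   0.1350   0.3600]
  [ 0.3000   0.5175   0.1800]
  [ 0.2000   0.2250   0.6000]
(I − A)⁻¹ = adj(I−A) / det(I−A) ≈
  [   1.6667     0.3750     1.0000]
  [   0.8333     1.4375     0.5000]
  [   0.5556     0.6250     1.6667]
x = (I − A)⁻¹ d = adj(I−A)·d / det(I−A), with det(I−A) = 0.3600:
  x_G = (0.6000·110 + 0.1350·160 + 0.3600·170) / 0.3600 = 148.80 / 0.3600 ≈ 413.33
  x_P = (0.3000·110 + 0.5175·160 + 0.1800·170) / 0.3600 = 146.40 / 0.3600 ≈ 406.67
  x_C = (0.2000·110 + 0.2250·160 + 0.6000·170) / 0.3600 = 160.00 / 0.3600 ≈ 444.44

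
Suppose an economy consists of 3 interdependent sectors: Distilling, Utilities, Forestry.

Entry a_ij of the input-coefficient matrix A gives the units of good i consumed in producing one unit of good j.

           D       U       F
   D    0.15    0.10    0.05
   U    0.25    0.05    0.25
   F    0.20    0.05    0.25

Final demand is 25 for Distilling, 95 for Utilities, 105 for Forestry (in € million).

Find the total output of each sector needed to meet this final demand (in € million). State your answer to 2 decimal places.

x_D = 57.87, x_U = 158.92, x_F = 166.03

I − A =
  [   0.85    -0.10    -0.05]
  [  -0.25     0.95    -0.25]
  [  -0.20    -0.05     0.75]
Cofactors of I−A, C_ij = (−1)^(i+j)·(minor ij) (rows/columns in the sector order above):
  C_11 = (0.95)(0.75) − (-0.25)(-0.05) = 0.7000
  C_12 = −[(-0.25)(0.75) − (-0.25)(-0.20)] = 0.2375
  C_13 = (-0.25)(-0.05) − (0.95)(-0.20) = 0.2025
  C_21 = −[(-0.10)(0.75) − (-0.05)(-0.05)] = 0.0775
  C_22 = (0.85)(0.75) − (-0.05)(-0.20) = 0.6275
  C_23 = −[(0.85)(-0.05) − (-0.10)(-0.20)] = 0.0625
  C_31 = (-0.10)(-0.25) − (-0.05)(0.95) = 0.0725
  C_32 = −[(0.85)(-0.25) − (-0.05)(-0.25)] = 0.2250
  C_33 = (0.85)(0.95) − (-0.10)(-0.25) = 0.7825
det(I−A) = Σ_j (I−A)_1j·C_1j = (0.85)(0.7000) + (-0.10)(0.2375) + (-0.05)(0.2025) = 0.561125
adj(I−A) = Cᵀ =
  [ 0.7000   0.0775   0.0725]
  [ 0.2375   0.6275   0.2250]
  [ 0.2025   0.0625   0.7825]
(I − A)⁻¹ = adj(I−A) / det(I−A) ≈
  [   1.2475     0.1381     0.1292]
  [   0.4233     1.1183     0.4010]
  [   0.3609     0.1114     1.3945]
x = (I − A)⁻¹ d = adj(I−A)·d / det(I−A), with det(I−A) = 0.561125:
  x_D = (0.7000·25 + 0.0775·95 + 0.0725·105) / 0.561125 = 32.475 / 0.561125 ≈ 57.87
  x_U = (0.2375·25 + 0.6275·95 + 0.2250·105) / 0.561125 = 89.175 / 0.561125 ≈ 158.92
  x_F = (0.2025·25 + 0.0625·95 + 0.7825·105) / 0.561125 = 93.1625 / 0.561125 ≈ 166.03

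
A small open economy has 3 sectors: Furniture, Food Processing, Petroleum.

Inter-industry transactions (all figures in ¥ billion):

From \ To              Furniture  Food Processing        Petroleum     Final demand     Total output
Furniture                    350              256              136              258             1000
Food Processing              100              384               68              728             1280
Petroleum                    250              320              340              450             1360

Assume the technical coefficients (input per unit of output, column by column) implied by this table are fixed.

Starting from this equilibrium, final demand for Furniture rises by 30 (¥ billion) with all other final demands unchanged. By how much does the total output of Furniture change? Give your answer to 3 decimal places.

Technical coefficients a_ij = z_ij / X_j:
  a_11 = 350/1000 = 0.35, a_21 = 100/1000 = 0.10, a_31 = 250/1000 = 0.25
  a_12 = 256/1280 = 0.20, a_22 = 384/1280 = 0.30, a_32 = 320/1280 = 0.25
  a_13 = 136/1360 = 0.10, a_23 = 68/1360 = 0.05, a_33 = 340/1360 = 0.25
I − A =
  [   0.65    -0.20    -0.10]
  [  -0.10     0.70    -0.05]
  [  -0.25    -0.25     0.75]
Cofactors of I−A, C_ij = (−1)^(i+j)·(minor ij) (rows/columns in the sector order above):
  C_11 = (0.70)(0.75) − (-0.05)(-0.25) = 0.5125
  C_12 = −[(-0.10)(0.75) − (-0.05)(-0.25)] = 0.0875
  C_13 = (-0.10)(-0.25) − (0.70)(-0.25) = 0.2000
  C_21 = −[(-0.20)(0.75) − (-0.10)(-0.25)] = 0.1750
  C_22 = (0.65)(0.75) − (-0.10)(-0.25) = 0.4625
  C_23 = −[(0.65)(-0.25) − (-0.20)(-0.25)] = 0.2125
  C_31 = (-0.20)(-0.05) − (-0.10)(0.70) = 0.0800
  C_32 = −[(0.65)(-0.05) − (-0.10)(-0.10)] = 0.0425
  C_33 = (0.65)(0.70) − (-0.20)(-0.10) = 0.4350
det(I−A) = Σ_j (I−A)_1j·C_1j = (0.65)(0.5125) + (-0.20)(0.0875) + (-0.10)(0.2000) = 0.295625
adj(I−A) = Cᵀ =
  [ 0.5125   0.1750   0.0800]
  [ 0.0875   0.4625   0.0425]
  [ 0.2000   0.2125   0.4350]
(I − A)⁻¹ = adj(I−A) / det(I−A) ≈
  [   1.7336     0.5920     0.2706]
  [   0.2960     1.5645     0.1438]
  [   0.6765     0.7188     1.4715]
Δx = (I − A)⁻¹ Δd with Δd having +30 in the Furniture component and 0 elsewhere.
So Δx_1 = L_11 · (+30), where L_11 = adj(I−A)_11 / det(I−A) = 0.5125 / 0.295625.
Δx_1 = 0.5125 × (+30) / 0.295625 = 15.375 / 0.295625 ≈ 52.008.

Δx_1 = 52.008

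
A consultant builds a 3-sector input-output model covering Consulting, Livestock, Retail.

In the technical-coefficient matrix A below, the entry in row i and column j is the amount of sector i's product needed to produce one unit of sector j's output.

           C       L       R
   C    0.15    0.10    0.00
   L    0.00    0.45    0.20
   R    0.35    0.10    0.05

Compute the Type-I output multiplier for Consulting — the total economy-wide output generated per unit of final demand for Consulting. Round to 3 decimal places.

m_C = 1.821

I − A =
  [   0.85    -0.10     0.00]
  [   0.00     0.55    -0.20]
  [  -0.35    -0.10     0.95]
Cofactors of I−A, C_ij = (−1)^(i+j)·(minor ij) (rows/columns in the sector order above):
  C_11 = (0.55)(0.95) − (-0.20)(-0.10) = 0.5025
  C_12 = −[(0.00)(0.95) − (-0.20)(-0.35)] = 0.0700
  C_13 = (0.00)(-0.10) − (0.55)(-0.35) = 0.1925
  C_21 = −[(-0.10)(0.95) − (0.00)(-0.10)] = 0.0950
  C_22 = (0.85)(0.95) − (0.00)(-0.35) = 0.8075
  C_23 = −[(0.85)(-0.10) − (-0.10)(-0.35)] = 0.1200
  C_31 = (-0.10)(-0.20) − (0.00)(0.55) = 0.0200
  C_32 = −[(0.85)(-0.20) − (0.00)(0.00)] = 0.1700
  C_33 = (0.85)(0.55) − (-0.10)(0.00) = 0.4675
det(I−A) = Σ_j (I−A)_1j·C_1j = (0.85)(0.5025) + (-0.10)(0.0700) + (0.00)(0.1925) = 0.420125
adj(I−A) = Cᵀ =
  [ 0.5025   0.0950   0.0200]
  [ 0.0700   0.8075   0.1700]
  [ 0.1925   0.1200   0.4675]
(I − A)⁻¹ = adj(I−A) / det(I−A) ≈
  [   1.1961     0.2261     0.0476]
  [   0.1666     1.9220     0.4046]
  [   0.4582     0.2856     1.1128]
The output multiplier for sector j is the column-j sum of the Leontief inverse (I − A)⁻¹ = adj(I−A) / det(I−A).
Column C of adj(I−A): (0.5025, 0.0700, 0.1925); det(I−A) = 0.420125.
m_C = (0.5025 + 0.0700 + 0.1925) / 0.420125 = 0.765 / 0.420125 ≈ 1.821.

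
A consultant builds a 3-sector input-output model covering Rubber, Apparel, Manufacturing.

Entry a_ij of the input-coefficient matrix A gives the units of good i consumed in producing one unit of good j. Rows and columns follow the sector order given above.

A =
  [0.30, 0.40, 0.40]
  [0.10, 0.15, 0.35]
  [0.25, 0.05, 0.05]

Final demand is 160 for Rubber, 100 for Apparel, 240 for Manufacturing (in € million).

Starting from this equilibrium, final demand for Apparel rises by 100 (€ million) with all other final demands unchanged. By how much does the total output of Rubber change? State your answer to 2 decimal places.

Δx_R = 101.78

I − A =
  [   0.70    -0.40    -0.40]
  [  -0.10     0.85    -0.35]
  [  -0.25    -0.05     0.95]
Cofactors of I−A, C_ij = (−1)^(i+j)·(minor ij) (rows/columns in the sector order above):
  C_11 = (0.85)(0.95) − (-0.35)(-0.05) = 0.7900
  C_12 = −[(-0.10)(0.95) − (-0.35)(-0.25)] = 0.1825
  C_13 = (-0.10)(-0.05) − (0.85)(-0.25) = 0.2175
  C_21 = −[(-0.40)(0.95) − (-0.40)(-0.05)] = 0.4000
  C_22 = (0.70)(0.95) − (-0.40)(-0.25) = 0.5650
  C_23 = −[(0.70)(-0.05) − (-0.40)(-0.25)] = 0.1350
  C_31 = (-0.40)(-0.35) − (-0.40)(0.85) = 0.4800
  C_32 = −[(0.70)(-0.35) − (-0.40)(-0.10)] = 0.2850
  C_33 = (0.70)(0.85) − (-0.40)(-0.10) = 0.5550
det(I−A) = Σ_j (I−A)_1j·C_1j = (0.70)(0.7900) + (-0.40)(0.1825) + (-0.40)(0.2175) = 0.3930
adj(I−A) = Cᵀ =
  [ 0.7900   0.4000   0.4800]
  [ 0.1825   0.5650   0.2850]
  [ 0.2175   0.1350   0.5550]
(I − A)⁻¹ = adj(I−A) / det(I−A) ≈
  [   2.0102     1.0178     1.2214]
  [   0.4644     1.4377     0.7252]
  [   0.5534     0.3435     1.4122]
Δx = (I − A)⁻¹ Δd with Δd having +100 in the Apparel component and 0 elsewhere.
So Δx_R = L_RA · (+100), where L_RA = adj(I−A)_RA / det(I−A) = 0.4000 / 0.3930.
Δx_R = 0.4000 × (+100) / 0.3930 = 40.00 / 0.3930 ≈ 101.78.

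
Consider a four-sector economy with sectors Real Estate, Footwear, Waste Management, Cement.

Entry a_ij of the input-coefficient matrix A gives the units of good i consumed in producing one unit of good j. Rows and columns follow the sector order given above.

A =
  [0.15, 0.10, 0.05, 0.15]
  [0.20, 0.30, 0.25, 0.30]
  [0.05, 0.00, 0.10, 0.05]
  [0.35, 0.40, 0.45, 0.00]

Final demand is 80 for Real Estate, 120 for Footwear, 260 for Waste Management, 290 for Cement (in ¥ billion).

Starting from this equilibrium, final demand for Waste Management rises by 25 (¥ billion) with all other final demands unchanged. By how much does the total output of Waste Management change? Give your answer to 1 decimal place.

Δx_W = 29.8

I − A =
  [   0.85    -0.10    -0.05    -0.15]
  [  -0.20     0.70    -0.25    -0.30]
  [  -0.05     0.00     0.90    -0.05]
  [  -0.35    -0.40    -0.45     1.00]
Compute the cofactors C_ij = (−1)^(i+j)·(3×3 minor ij) of I−A; the adjugate is their transpose:
adj(I−A) = Cᵀ =
  [ 0.501250   0.142750   0.129750   0.124500]
  [ 0.293625   0.691875   0.342875   0.268750]
  [ 0.045250   0.026750   0.413750   0.035500]
  [ 0.313250   0.338750   0.368750   0.514500]
det(I−A) = Σ_j (I−A)_1j·C_1j = (0.85)(0.501250) + (-0.10)(0.293625) + (-0.05)(0.045250) + (-0.15)(0.313250) = 0.34745
(I − A)⁻¹ = adj(I−A) / det(I−A) ≈
  [   1.4427     0.4109     0.3734     0.3583]
  [   0.8451     1.9913     0.9868     0.7735]
  [   0.1302     0.0770     1.1908     0.1022]
  [   0.9016     0.9750     1.0613     1.4808]
Δx = (I − A)⁻¹ Δd with Δd having +25 in the Waste Management component and 0 elsewhere.
So Δx_W = L_WW · (+25), where L_WW = adj(I−A)_WW / det(I−A) = 0.413750 / 0.34745.
Δx_W = 0.413750 × (+25) / 0.34745 = 10.34375 / 0.34745 ≈ 29.8.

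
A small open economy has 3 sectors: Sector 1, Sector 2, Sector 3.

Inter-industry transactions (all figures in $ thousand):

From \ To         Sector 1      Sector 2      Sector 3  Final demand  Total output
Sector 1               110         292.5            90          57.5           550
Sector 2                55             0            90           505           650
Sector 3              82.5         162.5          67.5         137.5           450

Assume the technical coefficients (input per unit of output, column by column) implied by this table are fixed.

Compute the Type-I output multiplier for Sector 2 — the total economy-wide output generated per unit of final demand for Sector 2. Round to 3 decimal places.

m_2 = 2.440

Technical coefficients a_ij = z_ij / X_j:
  a_11 = 110/550 = 0.20, a_21 = 55/550 = 0.10, a_31 = 82.5/550 = 0.15
  a_12 = 292.5/650 = 0.45, a_22 = 0/650 = 0.00, a_32 = 162.5/650 = 0.25
  a_13 = 90/450 = 0.20, a_23 = 90/450 = 0.20, a_33 = 67.5/450 = 0.15
I − A =
  [   0.80    -0.45    -0.20]
  [  -0.10     1.00    -0.20]
  [  -0.15    -0.25     0.85]
Cofactors of I−A, C_ij = (−1)^(i+j)·(minor ij) (rows/columns in the sector order above):
  C_11 = (1.00)(0.85) − (-0.20)(-0.25) = 0.8000
  C_12 = −[(-0.10)(0.85) − (-0.20)(-0.15)] = 0.1150
  C_13 = (-0.10)(-0.25) − (1.00)(-0.15) = 0.1750
  C_21 = −[(-0.45)(0.85) − (-0.20)(-0.25)] = 0.4325
  C_22 = (0.80)(0.85) − (-0.20)(-0.15) = 0.6500
  C_23 = −[(0.80)(-0.25) − (-0.45)(-0.15)] = 0.2675
  C_31 = (-0.45)(-0.20) − (-0.20)(1.00) = 0.2900
  C_32 = −[(0.80)(-0.20) − (-0.20)(-0.10)] = 0.1800
  C_33 = (0.80)(1.00) − (-0.45)(-0.10) = 0.7550
det(I−A) = Σ_j (I−A)_1j·C_1j = (0.80)(0.8000) + (-0.45)(0.1150) + (-0.20)(0.1750) = 0.55325
adj(I−A) = Cᵀ =
  [ 0.8000   0.4325   0.2900]
  [ 0.1150   0.6500   0.1800]
  [ 0.1750   0.2675   0.7550]
(I − A)⁻¹ = adj(I−A) / det(I−A) ≈
  [   1.4460     0.7817     0.5242]
  [   0.2079     1.1749     0.3254]
  [   0.3163     0.4835     1.3647]
The output multiplier for sector j is the column-j sum of the Leontief inverse (I − A)⁻¹ = adj(I−A) / det(I−A).
Column 2 of adj(I−A): (0.4325, 0.6500, 0.2675); det(I−A) = 0.55325.
m_2 = (0.4325 + 0.6500 + 0.2675) / 0.55325 = 1.35 / 0.55325 ≈ 2.440.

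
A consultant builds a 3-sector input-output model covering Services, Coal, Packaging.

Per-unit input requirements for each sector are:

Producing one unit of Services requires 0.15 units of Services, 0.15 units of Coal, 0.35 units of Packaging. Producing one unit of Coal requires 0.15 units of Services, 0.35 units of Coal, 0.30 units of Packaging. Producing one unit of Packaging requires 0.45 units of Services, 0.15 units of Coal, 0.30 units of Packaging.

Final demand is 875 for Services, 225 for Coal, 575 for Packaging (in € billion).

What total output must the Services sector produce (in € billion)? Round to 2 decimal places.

I − A =
  [   0.85    -0.15    -0.45]
  [  -0.15     0.65    -0.15]
  [  -0.35    -0.30     0.70]
Cofactors of I−A, C_ij = (−1)^(i+j)·(minor ij) (rows/columns in the sector order above):
  C_11 = (0.65)(0.70) − (-0.15)(-0.30) = 0.4100
  C_12 = −[(-0.15)(0.70) − (-0.15)(-0.35)] = 0.1575
  C_13 = (-0.15)(-0.30) − (0.65)(-0.35) = 0.2725
  C_21 = −[(-0.15)(0.70) − (-0.45)(-0.30)] = 0.2400
  C_22 = (0.85)(0.70) − (-0.45)(-0.35) = 0.4375
  C_23 = −[(0.85)(-0.30) − (-0.15)(-0.35)] = 0.3075
  C_31 = (-0.15)(-0.15) − (-0.45)(0.65) = 0.3150
  C_32 = −[(0.85)(-0.15) − (-0.45)(-0.15)] = 0.1950
  C_33 = (0.85)(0.65) − (-0.15)(-0.15) = 0.5300
det(I−A) = Σ_j (I−A)_1j·C_1j = (0.85)(0.4100) + (-0.15)(0.1575) + (-0.45)(0.2725) = 0.20225
adj(I−A) = Cᵀ =
  [ 0.4100   0.2400   0.3150]
  [ 0.1575   0.4375   0.1950]
  [ 0.2725   0.3075   0.5300]
(I − A)⁻¹ = adj(I−A) / det(I−A) ≈
  [   2.0272     1.1867     1.5575]
  [   0.7787     2.1632     0.9642]
  [   1.3473     1.5204     2.6205]
x = (I − A)⁻¹ d = adj(I−A)·d / det(I−A), with det(I−A) = 0.20225:
  x_1 = (0.4100·875 + 0.2400·225 + 0.3150·575) / 0.20225 = 593.875 / 0.20225 ≈ 2936.34
  x_2 = (0.1575·875 + 0.4375·225 + 0.1950·575) / 0.20225 = 348.375 / 0.20225 ≈ 1722.50
  x_3 = (0.2725·875 + 0.3075·225 + 0.5300·575) / 0.20225 = 612.375 / 0.20225 ≈ 3027.81

x_1 = 2936.34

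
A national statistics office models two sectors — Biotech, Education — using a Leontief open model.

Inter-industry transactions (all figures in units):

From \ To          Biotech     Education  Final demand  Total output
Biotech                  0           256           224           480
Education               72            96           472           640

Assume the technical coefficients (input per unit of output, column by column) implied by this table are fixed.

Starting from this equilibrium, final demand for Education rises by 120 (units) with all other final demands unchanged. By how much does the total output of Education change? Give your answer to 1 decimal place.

Δx_2 = 151.9

Technical coefficients a_ij = z_ij / X_j:
  a_11 = 0/480 = 0.00, a_21 = 72/480 = 0.15
  a_12 = 256/640 = 0.40, a_22 = 96/640 = 0.15
I − A =
  [   1.00    -0.40]
  [  -0.15     0.85]
det(I−A) = (1.00)(0.85) − (-0.40)(-0.15) = 0.7900
adj(I−A) = [[0.85, 0.40], [0.15, 1.00]]
(I − A)⁻¹ = adj(I−A) / det(I−A) ≈
  [   1.0759     0.5063]
  [   0.1899     1.2658]
Δx = (I − A)⁻¹ Δd with Δd having +120 in the Education component and 0 elsewhere.
So Δx_2 = L_22 · (+120), where L_22 = adj(I−A)_22 / det(I−A) = 1.00 / 0.7900.
Δx_2 = 1.00 × (+120) / 0.7900 = 120.00 / 0.7900 ≈ 151.9.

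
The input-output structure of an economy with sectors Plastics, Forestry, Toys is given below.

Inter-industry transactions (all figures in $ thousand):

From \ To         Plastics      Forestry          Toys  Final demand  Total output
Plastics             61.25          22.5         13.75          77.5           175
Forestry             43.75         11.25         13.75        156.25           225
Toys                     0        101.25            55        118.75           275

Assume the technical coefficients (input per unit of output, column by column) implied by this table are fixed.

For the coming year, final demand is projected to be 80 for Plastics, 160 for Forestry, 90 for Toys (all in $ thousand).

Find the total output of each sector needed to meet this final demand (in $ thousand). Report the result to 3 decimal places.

x_P = 176.584, x_F = 227.548, x_T = 240.496

Technical coefficients a_ij = z_ij / X_j:
  a_PP = 61.25/175 = 0.35, a_FP = 43.75/175 = 0.25, a_TP = 0/175 = 0.00
  a_PF = 22.5/225 = 0.10, a_FF = 11.25/225 = 0.05, a_TF = 101.25/225 = 0.45
  a_PT = 13.75/275 = 0.05, a_FT = 13.75/275 = 0.05, a_TT = 55/275 = 0.20
I − A =
  [   0.65    -0.10    -0.05]
  [  -0.25     0.95    -0.05]
  [   0.00    -0.45     0.80]
Cofactors of I−A, C_ij = (−1)^(i+j)·(minor ij) (rows/columns in the sector order above):
  C_11 = (0.95)(0.80) − (-0.05)(-0.45) = 0.7375
  C_12 = −[(-0.25)(0.80) − (-0.05)(0.00)] = 0.2000
  C_13 = (-0.25)(-0.45) − (0.95)(0.00) = 0.1125
  C_21 = −[(-0.10)(0.80) − (-0.05)(-0.45)] = 0.1025
  C_22 = (0.65)(0.80) − (-0.05)(0.00) = 0.5200
  C_23 = −[(0.65)(-0.45) − (-0.10)(0.00)] = 0.2925
  C_31 = (-0.10)(-0.05) − (-0.05)(0.95) = 0.0525
  C_32 = −[(0.65)(-0.05) − (-0.05)(-0.25)] = 0.0450
  C_33 = (0.65)(0.95) − (-0.10)(-0.25) = 0.5925
det(I−A) = Σ_j (I−A)_1j·C_1j = (0.65)(0.7375) + (-0.10)(0.2000) + (-0.05)(0.1125) = 0.45375
adj(I−A) = Cᵀ =
  [ 0.7375   0.1025   0.0525]
  [ 0.2000   0.5200   0.0450]
  [ 0.1125   0.2925   0.5925]
(I − A)⁻¹ = adj(I−A) / det(I−A) ≈
  [   1.6253     0.2259     0.1157]
  [   0.4408     1.1460     0.0992]
  [   0.2479     0.6446     1.3058]
x = (I − A)⁻¹ d = adj(I−A)·d / det(I−A), with det(I−A) = 0.45375:
  x_P = (0.7375·80 + 0.1025·160 + 0.0525·90) / 0.45375 = 80.125 / 0.45375 ≈ 176.584
  x_F = (0.2000·80 + 0.5200·160 + 0.0450·90) / 0.45375 = 103.25 / 0.45375 ≈ 227.548
  x_T = (0.1125·80 + 0.2925·160 + 0.5925·90) / 0.45375 = 109.125 / 0.45375 ≈ 240.496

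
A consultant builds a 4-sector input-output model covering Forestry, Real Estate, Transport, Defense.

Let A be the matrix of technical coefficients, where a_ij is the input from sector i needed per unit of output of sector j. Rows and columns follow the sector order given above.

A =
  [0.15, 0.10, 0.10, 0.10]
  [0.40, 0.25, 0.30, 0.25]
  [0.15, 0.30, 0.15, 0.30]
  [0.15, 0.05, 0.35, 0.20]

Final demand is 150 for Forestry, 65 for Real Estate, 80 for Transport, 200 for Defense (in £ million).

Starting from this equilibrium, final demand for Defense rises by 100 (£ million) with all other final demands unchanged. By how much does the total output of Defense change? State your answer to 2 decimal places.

I − A =
  [   0.85    -0.10    -0.10    -0.10]
  [  -0.40     0.75    -0.30    -0.25]
  [  -0.15    -0.30     0.85    -0.30]
  [  -0.15    -0.05    -0.35     0.80]
Compute the cofactors C_ij = (−1)^(i+j)·(3×3 minor ij) of I−A; the adjugate is their transpose:
adj(I−A) = Cᵀ =
  [ 0.317875   0.097750   0.119250   0.115000]
  [ 0.324500   0.454250   0.323625   0.303875]
  [ 0.235125   0.229500   0.450375   0.270000]
  [ 0.182750   0.147125   0.239625   0.403625]
det(I−A) = Σ_j (I−A)_1j·C_1j = (0.85)(0.317875) + (-0.10)(0.324500) + (-0.10)(0.235125) + (-0.10)(0.182750) = 0.19595625
(I − A)⁻¹ = adj(I−A) / det(I−A) ≈
  [   1.6222     0.4988     0.6086     0.5869]
  [   1.6560     2.3181     1.6515     1.5507]
  [   1.1999     1.1712     2.2983     1.3779]
  [   0.9326     0.7508     1.2228     2.0598]
Δx = (I − A)⁻¹ Δd with Δd having +100 in the Defense component and 0 elsewhere.
So Δx_4 = L_44 · (+100), where L_44 = adj(I−A)_44 / det(I−A) = 0.403625 / 0.19595625.
Δx_4 = 0.403625 × (+100) / 0.19595625 = 40.3625 / 0.19595625 ≈ 205.98.

Δx_4 = 205.98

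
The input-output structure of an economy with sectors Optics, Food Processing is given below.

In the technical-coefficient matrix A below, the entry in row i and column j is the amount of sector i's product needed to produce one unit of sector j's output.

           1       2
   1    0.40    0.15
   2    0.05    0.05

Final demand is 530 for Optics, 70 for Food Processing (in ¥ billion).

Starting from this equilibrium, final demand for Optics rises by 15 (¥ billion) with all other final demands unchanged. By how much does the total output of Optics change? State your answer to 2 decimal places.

I − A =
  [   0.60    -0.15]
  [  -0.05     0.95]
det(I−A) = (0.60)(0.95) − (-0.15)(-0.05) = 0.5625
adj(I−A) = [[0.95, 0.15], [0.05, 0.60]]
(I − A)⁻¹ = adj(I−A) / det(I−A) ≈
  [   1.6889     0.2667]
  [   0.0889     1.0667]
Δx = (I − A)⁻¹ Δd with Δd having +15 in the Optics component and 0 elsewhere.
So Δx_1 = L_11 · (+15), where L_11 = adj(I−A)_11 / det(I−A) = 0.95 / 0.5625.
Δx_1 = 0.95 × (+15) / 0.5625 = 14.25 / 0.5625 ≈ 25.33.

Δx_1 = 25.33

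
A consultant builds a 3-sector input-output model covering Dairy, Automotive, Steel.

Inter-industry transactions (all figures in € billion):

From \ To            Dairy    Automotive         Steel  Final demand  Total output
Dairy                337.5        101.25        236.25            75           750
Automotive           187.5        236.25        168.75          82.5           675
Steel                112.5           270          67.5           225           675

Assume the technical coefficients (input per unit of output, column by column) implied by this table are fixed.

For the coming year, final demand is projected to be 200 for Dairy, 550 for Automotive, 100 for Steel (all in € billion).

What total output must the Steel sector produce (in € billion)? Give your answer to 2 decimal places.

x_S = 1294.63

Technical coefficients a_ij = z_ij / X_j:
  a_DD = 337.5/750 = 0.45, a_AD = 187.5/750 = 0.25, a_SD = 112.5/750 = 0.15
  a_DA = 101.25/675 = 0.15, a_AA = 236.25/675 = 0.35, a_SA = 270/675 = 0.40
  a_DS = 236.25/675 = 0.35, a_AS = 168.75/675 = 0.25, a_SS = 67.5/675 = 0.10
I − A =
  [   0.55    -0.15    -0.35]
  [  -0.25     0.65    -0.25]
  [  -0.15    -0.40     0.90]
Cofactors of I−A, C_ij = (−1)^(i+j)·(minor ij) (rows/columns in the sector order above):
  C_11 = (0.65)(0.90) − (-0.25)(-0.40) = 0.4850
  C_12 = −[(-0.25)(0.90) − (-0.25)(-0.15)] = 0.2625
  C_13 = (-0.25)(-0.40) − (0.65)(-0.15) = 0.1975
  C_21 = −[(-0.15)(0.90) − (-0.35)(-0.40)] = 0.2750
  C_22 = (0.55)(0.90) − (-0.35)(-0.15) = 0.4425
  C_23 = −[(0.55)(-0.40) − (-0.15)(-0.15)] = 0.2425
  C_31 = (-0.15)(-0.25) − (-0.35)(0.65) = 0.2650
  C_32 = −[(0.55)(-0.25) − (-0.35)(-0.25)] = 0.2250
  C_33 = (0.55)(0.65) − (-0.15)(-0.25) = 0.3200
det(I−A) = Σ_j (I−A)_1j·C_1j = (0.55)(0.4850) + (-0.15)(0.2625) + (-0.35)(0.1975) = 0.15825
adj(I−A) = Cᵀ =
  [ 0.4850   0.2750   0.2650]
  [ 0.2625   0.4425   0.2250]
  [ 0.1975   0.2425   0.3200]
(I − A)⁻¹ = adj(I−A) / det(I−A) ≈
  [   3.0648     1.7378     1.6746]
  [   1.6588     2.7962     1.4218]
  [   1.2480     1.5324     2.0221]
x = (I − A)⁻¹ d = adj(I−A)·d / det(I−A), with det(I−A) = 0.15825:
  x_D = (0.4850·200 + 0.2750·550 + 0.2650·100) / 0.15825 = 274.75 / 0.15825 ≈ 1736.18
  x_A = (0.2625·200 + 0.4425·550 + 0.2250·100) / 0.15825 = 318.375 / 0.15825 ≈ 2011.85
  x_S = (0.1975·200 + 0.2425·550 + 0.3200·100) / 0.15825 = 204.875 / 0.15825 ≈ 1294.63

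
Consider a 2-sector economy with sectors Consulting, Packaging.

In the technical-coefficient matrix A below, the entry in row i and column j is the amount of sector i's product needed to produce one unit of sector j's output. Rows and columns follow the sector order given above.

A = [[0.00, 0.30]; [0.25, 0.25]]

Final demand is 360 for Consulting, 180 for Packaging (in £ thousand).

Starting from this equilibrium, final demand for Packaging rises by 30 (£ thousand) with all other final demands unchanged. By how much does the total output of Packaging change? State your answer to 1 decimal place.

Δx_2 = 44.4

I − A =
  [   1.00    -0.30]
  [  -0.25     0.75]
det(I−A) = (1.00)(0.75) − (-0.30)(-0.25) = 0.6750
adj(I−A) = [[0.75, 0.30], [0.25, 1.00]]
(I − A)⁻¹ = adj(I−A) / det(I−A) ≈
  [   1.1111     0.4444]
  [   0.3704     1.4815]
Δx = (I − A)⁻¹ Δd with Δd having +30 in the Packaging component and 0 elsewhere.
So Δx_2 = L_22 · (+30), where L_22 = adj(I−A)_22 / det(I−A) = 1.00 / 0.6750.
Δx_2 = 1.00 × (+30) / 0.6750 = 30.00 / 0.6750 ≈ 44.4.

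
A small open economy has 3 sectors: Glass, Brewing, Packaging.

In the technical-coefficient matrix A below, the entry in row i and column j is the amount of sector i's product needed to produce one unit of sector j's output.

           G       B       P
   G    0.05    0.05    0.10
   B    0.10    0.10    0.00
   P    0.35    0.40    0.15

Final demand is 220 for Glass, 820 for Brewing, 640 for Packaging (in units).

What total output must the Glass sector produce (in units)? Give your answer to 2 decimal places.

x_G = 427.29

I − A =
  [   0.95    -0.05    -0.10]
  [  -0.10     0.90     0.00]
  [  -0.35    -0.40     0.85]
Cofactors of I−A, C_ij = (−1)^(i+j)·(minor ij) (rows/columns in the sector order above):
  C_11 = (0.90)(0.85) − (0.00)(-0.40) = 0.7650
  C_12 = −[(-0.10)(0.85) − (0.00)(-0.35)] = 0.0850
  C_13 = (-0.10)(-0.40) − (0.90)(-0.35) = 0.3550
  C_21 = −[(-0.05)(0.85) − (-0.10)(-0.40)] = 0.0825
  C_22 = (0.95)(0.85) − (-0.10)(-0.35) = 0.7725
  C_23 = −[(0.95)(-0.40) − (-0.05)(-0.35)] = 0.3975
  C_31 = (-0.05)(0.00) − (-0.10)(0.90) = 0.0900
  C_32 = −[(0.95)(0.00) − (-0.10)(-0.10)] = 0.0100
  C_33 = (0.95)(0.90) − (-0.05)(-0.10) = 0.8500
det(I−A) = Σ_j (I−A)_1j·C_1j = (0.95)(0.7650) + (-0.05)(0.0850) + (-0.10)(0.3550) = 0.6870
adj(I−A) = Cᵀ =
  [ 0.7650   0.0825   0.0900]
  [ 0.0850   0.7725   0.0100]
  [ 0.3550   0.3975   0.8500]
(I − A)⁻¹ = adj(I−A) / det(I−A) ≈
  [   1.1135     0.1201     0.1310]
  [   0.1237     1.1245     0.0146]
  [   0.5167     0.5786     1.2373]
x = (I − A)⁻¹ d = adj(I−A)·d / det(I−A), with det(I−A) = 0.6870:
  x_G = (0.7650·220 + 0.0825·820 + 0.0900·640) / 0.6870 = 293.55 / 0.6870 ≈ 427.29
  x_B = (0.0850·220 + 0.7725·820 + 0.0100·640) / 0.6870 = 658.55 / 0.6870 ≈ 958.59
  x_P = (0.3550·220 + 0.3975·820 + 0.8500·640) / 0.6870 = 948.05 / 0.6870 ≈ 1379.99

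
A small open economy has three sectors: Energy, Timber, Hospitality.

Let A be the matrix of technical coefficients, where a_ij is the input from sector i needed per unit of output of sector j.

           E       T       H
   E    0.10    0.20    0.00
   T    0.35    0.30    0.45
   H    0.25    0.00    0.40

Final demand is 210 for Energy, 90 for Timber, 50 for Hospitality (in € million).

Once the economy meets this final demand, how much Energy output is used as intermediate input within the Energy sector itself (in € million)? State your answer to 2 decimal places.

z_EE = 33.01

I − A =
  [   0.90    -0.20     0.00]
  [  -0.35     0.70    -0.45]
  [  -0.25     0.00     0.60]
Cofactors of I−A, C_ij = (−1)^(i+j)·(minor ij) (rows/columns in the sector order above):
  C_11 = (0.70)(0.60) − (-0.45)(0.00) = 0.4200
  C_12 = −[(-0.35)(0.60) − (-0.45)(-0.25)] = 0.3225
  C_13 = (-0.35)(0.00) − (0.70)(-0.25) = 0.1750
  C_21 = −[(-0.20)(0.60) − (0.00)(0.00)] = 0.1200
  C_22 = (0.90)(0.60) − (0.00)(-0.25) = 0.5400
  C_23 = −[(0.90)(0.00) − (-0.20)(-0.25)] = 0.0500
  C_31 = (-0.20)(-0.45) − (0.00)(0.70) = 0.0900
  C_32 = −[(0.90)(-0.45) − (0.00)(-0.35)] = 0.4050
  C_33 = (0.90)(0.70) − (-0.20)(-0.35) = 0.5600
det(I−A) = Σ_j (I−A)_1j·C_1j = (0.90)(0.4200) + (-0.20)(0.3225) + (0.00)(0.1750) = 0.3135
adj(I−A) = Cᵀ =
  [ 0.4200   0.1200   0.0900]
  [ 0.3225   0.5400   0.4050]
  [ 0.1750   0.0500   0.5600]
(I − A)⁻¹ = adj(I−A) / det(I−A) ≈
  [   1.3397     0.3828     0.2871]
  [   1.0287     1.7225     1.2919]
  [   0.5582     0.1595     1.7863]
First solve x = (I − A)⁻¹ d = adj(I−A)·d / det(I−A); in particular x_E = (0.4200·210 + 0.1200·90 + 0.0900·50) / 0.3135 = 103.50 / 0.3135 ≈ 330.1435.
Intermediate flow from E to E: z_EE = a_EE · x_E = 0.10 × 103.50 / 0.3135 = 10.35 / 0.3135 ≈ 33.01.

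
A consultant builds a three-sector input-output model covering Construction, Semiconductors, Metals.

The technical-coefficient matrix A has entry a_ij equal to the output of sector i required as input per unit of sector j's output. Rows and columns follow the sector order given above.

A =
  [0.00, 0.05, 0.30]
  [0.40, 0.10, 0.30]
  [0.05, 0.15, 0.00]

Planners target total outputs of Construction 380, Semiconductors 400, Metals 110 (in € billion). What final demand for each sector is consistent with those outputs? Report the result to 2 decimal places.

I − A =
  [   1.00    -0.05    -0.30]
  [  -0.40     0.90    -0.30]
  [  -0.05    -0.15     1.00]
d = (I − A) x:
  d_1 = (+1.00)·380 + (-0.05)·400 + (-0.30)·110 = 327.00
  d_2 = (-0.40)·380 + (+0.90)·400 + (-0.30)·110 = 175.00
  d_3 = (-0.05)·380 + (-0.15)·400 + (+1.00)·110 = 31.00

d_1 = 327.00, d_2 = 175.00, d_3 = 31.00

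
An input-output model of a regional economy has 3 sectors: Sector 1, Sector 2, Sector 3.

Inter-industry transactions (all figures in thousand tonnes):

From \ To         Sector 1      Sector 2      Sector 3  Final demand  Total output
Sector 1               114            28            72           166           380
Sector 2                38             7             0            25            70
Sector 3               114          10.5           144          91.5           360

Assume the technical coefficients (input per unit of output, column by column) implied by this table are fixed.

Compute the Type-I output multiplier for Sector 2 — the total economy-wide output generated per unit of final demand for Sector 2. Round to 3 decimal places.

Technical coefficients a_ij = z_ij / X_j:
  a_11 = 114/380 = 0.30, a_21 = 38/380 = 0.10, a_31 = 114/380 = 0.30
  a_12 = 28/70 = 0.40, a_22 = 7/70 = 0.10, a_32 = 10.5/70 = 0.15
  a_13 = 72/360 = 0.20, a_23 = 0/360 = 0.00, a_33 = 144/360 = 0.40
I − A =
  [   0.70    -0.40    -0.20]
  [  -0.10     0.90     0.00]
  [  -0.30    -0.15     0.60]
Cofactors of I−A, C_ij = (−1)^(i+j)·(minor ij) (rows/columns in the sector order above):
  C_11 = (0.90)(0.60) − (0.00)(-0.15) = 0.5400
  C_12 = −[(-0.10)(0.60) − (0.00)(-0.30)] = 0.0600
  C_13 = (-0.10)(-0.15) − (0.90)(-0.30) = 0.2850
  C_21 = −[(-0.40)(0.60) − (-0.20)(-0.15)] = 0.2700
  C_22 = (0.70)(0.60) − (-0.20)(-0.30) = 0.3600
  C_23 = −[(0.70)(-0.15) − (-0.40)(-0.30)] = 0.2250
  C_31 = (-0.40)(0.00) − (-0.20)(0.90) = 0.1800
  C_32 = −[(0.70)(0.00) − (-0.20)(-0.10)] = 0.0200
  C_33 = (0.70)(0.90) − (-0.40)(-0.10) = 0.5900
det(I−A) = Σ_j (I−A)_1j·C_1j = (0.70)(0.5400) + (-0.40)(0.0600) + (-0.20)(0.2850) = 0.2970
adj(I−A) = Cᵀ =
  [ 0.5400   0.2700   0.1800]
  [ 0.0600   0.3600   0.0200]
  [ 0.2850   0.2250   0.5900]
(I − A)⁻¹ = adj(I−A) / det(I−A) ≈
  [   1.8182     0.9091     0.6061]
  [   0.2020     1.2121     0.0673]
  [   0.9596     0.7576     1.9865]
The output multiplier for sector j is the column-j sum of the Leontief inverse (I − A)⁻¹ = adj(I−A) / det(I−A).
Column 2 of adj(I−A): (0.2700, 0.3600, 0.2250); det(I−A) = 0.2970.
m_2 = (0.2700 + 0.3600 + 0.2250) / 0.2970 = 0.855 / 0.2970 ≈ 2.879.

m_2 = 2.879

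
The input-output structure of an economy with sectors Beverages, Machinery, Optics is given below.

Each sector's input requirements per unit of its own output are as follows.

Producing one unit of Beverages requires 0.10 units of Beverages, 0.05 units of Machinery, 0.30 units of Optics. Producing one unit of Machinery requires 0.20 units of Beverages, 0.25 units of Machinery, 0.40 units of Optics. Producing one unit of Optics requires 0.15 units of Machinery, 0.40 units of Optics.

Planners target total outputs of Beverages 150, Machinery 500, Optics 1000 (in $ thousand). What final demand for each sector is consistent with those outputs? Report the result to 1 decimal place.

d_1 = 35.0, d_2 = 217.5, d_3 = 355.0

I − A =
  [   0.90    -0.20     0.00]
  [  -0.05     0.75    -0.15]
  [  -0.30    -0.40     0.60]
d = (I − A) x:
  d_1 = (+0.90)·150 + (-0.20)·500 + (+0.00)·1000 = 35.0
  d_2 = (-0.05)·150 + (+0.75)·500 + (-0.15)·1000 = 217.5
  d_3 = (-0.30)·150 + (-0.40)·500 + (+0.60)·1000 = 355.0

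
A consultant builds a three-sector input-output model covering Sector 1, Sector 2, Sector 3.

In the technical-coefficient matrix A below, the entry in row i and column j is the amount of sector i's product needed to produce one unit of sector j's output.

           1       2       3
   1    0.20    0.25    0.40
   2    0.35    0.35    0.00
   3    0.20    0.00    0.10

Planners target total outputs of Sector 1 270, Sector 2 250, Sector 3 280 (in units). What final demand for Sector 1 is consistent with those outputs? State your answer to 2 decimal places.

I − A =
  [   0.80    -0.25    -0.40]
  [  -0.35     0.65     0.00]
  [  -0.20     0.00     0.90]
d = (I − A) x:
  d_1 = (+0.80)·270 + (-0.25)·250 + (-0.40)·280 = 41.50
  d_2 = (-0.35)·270 + (+0.65)·250 + (+0.00)·280 = 68.00
  d_3 = (-0.20)·270 + (+0.00)·250 + (+0.90)·280 = 198.00

d_1 = 41.50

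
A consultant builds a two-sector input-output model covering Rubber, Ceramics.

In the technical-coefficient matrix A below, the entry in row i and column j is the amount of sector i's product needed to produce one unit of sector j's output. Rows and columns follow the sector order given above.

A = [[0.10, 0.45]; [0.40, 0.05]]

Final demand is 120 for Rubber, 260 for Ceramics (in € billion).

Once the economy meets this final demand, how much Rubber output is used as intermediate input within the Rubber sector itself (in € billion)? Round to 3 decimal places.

z_RR = 34.222

I − A =
  [   0.90    -0.45]
  [  -0.40     0.95]
det(I−A) = (0.90)(0.95) − (-0.45)(-0.40) = 0.6750
adj(I−A) = [[0.95, 0.45], [0.40, 0.90]]
(I − A)⁻¹ = adj(I−A) / det(I−A) ≈
  [   1.4074     0.6667]
  [   0.5926     1.3333]
First solve x = (I − A)⁻¹ d = adj(I−A)·d / det(I−A); in particular x_R = (0.95·120 + 0.45·260) / 0.6750 = 231.00 / 0.6750 ≈ 342.22222.
Intermediate flow from R to R: z_RR = a_RR · x_R = 0.10 × 231.00 / 0.6750 = 23.10 / 0.6750 ≈ 34.222.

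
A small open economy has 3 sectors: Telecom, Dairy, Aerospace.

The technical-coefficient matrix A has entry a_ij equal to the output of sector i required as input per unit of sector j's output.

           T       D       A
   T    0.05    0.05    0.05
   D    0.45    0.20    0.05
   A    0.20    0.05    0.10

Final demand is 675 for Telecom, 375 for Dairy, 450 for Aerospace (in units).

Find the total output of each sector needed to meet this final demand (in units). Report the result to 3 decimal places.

I − A =
  [   0.95    -0.05    -0.05]
  [  -0.45     0.80    -0.05]
  [  -0.20    -0.05     0.90]
Cofactors of I−A, C_ij = (−1)^(i+j)·(minor ij) (rows/columns in the sector order above):
  C_11 = (0.80)(0.90) − (-0.05)(-0.05) = 0.7175
  C_12 = −[(-0.45)(0.90) − (-0.05)(-0.20)] = 0.4150
  C_13 = (-0.45)(-0.05) − (0.80)(-0.20) = 0.1825
  C_21 = −[(-0.05)(0.90) − (-0.05)(-0.05)] = 0.0475
  C_22 = (0.95)(0.90) − (-0.05)(-0.20) = 0.8450
  C_23 = −[(0.95)(-0.05) − (-0.05)(-0.20)] = 0.0575
  C_31 = (-0.05)(-0.05) − (-0.05)(0.80) = 0.0425
  C_32 = −[(0.95)(-0.05) − (-0.05)(-0.45)] = 0.0700
  C_33 = (0.95)(0.80) − (-0.05)(-0.45) = 0.7375
det(I−A) = Σ_j (I−A)_1j·C_1j = (0.95)(0.7175) + (-0.05)(0.4150) + (-0.05)(0.1825) = 0.65175
adj(I−A) = Cᵀ =
  [ 0.7175   0.0475   0.0425]
  [ 0.4150   0.8450   0.0700]
  [ 0.1825   0.0575   0.7375]
(I − A)⁻¹ = adj(I−A) / det(I−A) ≈
  [   1.1009     0.0729     0.0652]
  [   0.6367     1.2965     0.1074]
  [   0.2800     0.0882     1.1316]
x = (I − A)⁻¹ d = adj(I−A)·d / det(I−A), with det(I−A) = 0.65175:
  x_T = (0.7175·675 + 0.0475·375 + 0.0425·450) / 0.65175 = 521.25 / 0.65175 ≈ 799.770
  x_D = (0.4150·675 + 0.8450·375 + 0.0700·450) / 0.65175 = 628.50 / 0.65175 ≈ 964.327
  x_A = (0.1825·675 + 0.0575·375 + 0.7375·450) / 0.65175 = 476.625 / 0.65175 ≈ 731.300

x_T = 799.770, x_D = 964.327, x_A = 731.300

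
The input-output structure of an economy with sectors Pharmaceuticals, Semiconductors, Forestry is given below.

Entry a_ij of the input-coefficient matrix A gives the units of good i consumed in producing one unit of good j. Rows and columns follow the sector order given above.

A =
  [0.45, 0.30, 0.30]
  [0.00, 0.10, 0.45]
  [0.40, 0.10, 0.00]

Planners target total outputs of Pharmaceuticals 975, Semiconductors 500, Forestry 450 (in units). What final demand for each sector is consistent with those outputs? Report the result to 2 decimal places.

I − A =
  [   0.55    -0.30    -0.30]
  [   0.00     0.90    -0.45]
  [  -0.40    -0.10     1.00]
d = (I − A) x:
  d_1 = (+0.55)·975 + (-0.30)·500 + (-0.30)·450 = 251.25
  d_2 = (+0.00)·975 + (+0.90)·500 + (-0.45)·450 = 247.50
  d_3 = (-0.40)·975 + (-0.10)·500 + (+1.00)·450 = 10.00

d_1 = 251.25, d_2 = 247.50, d_3 = 10.00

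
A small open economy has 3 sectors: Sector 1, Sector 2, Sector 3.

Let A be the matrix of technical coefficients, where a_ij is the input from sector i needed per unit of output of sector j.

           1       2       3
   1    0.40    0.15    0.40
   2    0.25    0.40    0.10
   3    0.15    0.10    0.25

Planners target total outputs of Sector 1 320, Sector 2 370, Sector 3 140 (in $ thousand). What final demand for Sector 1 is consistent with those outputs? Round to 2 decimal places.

I − A =
  [   0.60    -0.15    -0.40]
  [  -0.25     0.60    -0.10]
  [  -0.15    -0.10     0.75]
d = (I − A) x:
  d_1 = (+0.60)·320 + (-0.15)·370 + (-0.40)·140 = 80.50
  d_2 = (-0.25)·320 + (+0.60)·370 + (-0.10)·140 = 128.00
  d_3 = (-0.15)·320 + (-0.10)·370 + (+0.75)·140 = 20.00

d_1 = 80.50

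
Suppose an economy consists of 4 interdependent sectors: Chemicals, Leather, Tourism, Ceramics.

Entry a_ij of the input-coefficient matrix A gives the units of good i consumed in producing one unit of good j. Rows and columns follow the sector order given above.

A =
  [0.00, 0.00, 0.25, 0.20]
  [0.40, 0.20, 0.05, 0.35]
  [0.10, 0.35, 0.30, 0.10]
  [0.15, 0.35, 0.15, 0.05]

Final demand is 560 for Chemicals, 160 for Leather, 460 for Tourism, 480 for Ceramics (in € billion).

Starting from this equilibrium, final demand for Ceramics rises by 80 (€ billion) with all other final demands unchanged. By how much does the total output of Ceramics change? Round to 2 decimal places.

Δx_4 = 132.48

I − A =
  [   1.00     0.00    -0.25    -0.20]
  [  -0.40     0.80    -0.05    -0.35]
  [  -0.10    -0.35     0.70    -0.10]
  [  -0.15    -0.35    -0.15     0.95]
Compute the cofactors C_ij = (−1)^(i+j)·(3×3 minor ij) of I−A; the adjugate is their transpose:
adj(I−A) = Cᵀ =
  [ 0.397500   0.151375   0.186875   0.159125]
  [ 0.307500   0.598500   0.218625   0.308250]
  [ 0.241125   0.364000   0.585500   0.246500]
  [ 0.214125   0.301875   0.202500   0.487500]
det(I−A) = Σ_j (I−A)_1j·C_1j = (1.00)(0.397500) + (0.00)(0.307500) + (-0.25)(0.241125) + (-0.20)(0.214125) = 0.29439375
(I − A)⁻¹ = adj(I−A) / det(I−A) ≈
  [   1.3502     0.5142     0.6348     0.5405]
  [   1.0445     2.0330     0.7426     1.0471]
  [   0.8191     1.2364     1.9888     0.8373]
  [   0.7273     1.0254     0.6879     1.6559]
Δx = (I − A)⁻¹ Δd with Δd having +80 in the Ceramics component and 0 elsewhere.
So Δx_4 = L_44 · (+80), where L_44 = adj(I−A)_44 / det(I−A) = 0.487500 / 0.29439375.
Δx_4 = 0.487500 × (+80) / 0.29439375 = 39.00 / 0.29439375 ≈ 132.48.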